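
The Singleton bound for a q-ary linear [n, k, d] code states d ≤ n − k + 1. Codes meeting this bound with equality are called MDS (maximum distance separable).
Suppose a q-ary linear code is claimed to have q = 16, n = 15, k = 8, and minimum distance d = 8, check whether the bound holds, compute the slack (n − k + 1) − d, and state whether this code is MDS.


Singleton RHS = n − k + 1 = 8, slack = 0, bound satisfied, MDS.

Singleton bound: d ≤ n − k + 1.
Here n = 15, k = 8, so n − k + 1 = 8.
Given d = 8, check d ≤ 8: YES.
Slack = (n − k + 1) − d = 0.
The code is MDS (slack = 0).
Description: the claimed parameters are [15, 8, 8]_16; such a code would be MDS (meets Singleton bound).


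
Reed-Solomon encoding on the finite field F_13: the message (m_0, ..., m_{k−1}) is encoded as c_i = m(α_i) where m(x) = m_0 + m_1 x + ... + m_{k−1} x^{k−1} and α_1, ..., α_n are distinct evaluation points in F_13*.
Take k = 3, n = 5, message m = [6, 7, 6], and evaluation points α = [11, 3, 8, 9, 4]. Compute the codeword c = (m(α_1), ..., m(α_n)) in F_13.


c = [3, 3, 4, 9, 0]

Message polynomial: m(x) = 6 + 7·x + 6·x^2 (mod 13).
For each evaluation point α_i, compute m(α_i) mod 13:
  α_1 = 11: Horner steps 6 → 8 → 3, so m(11) = 3.
  α_2 = 3: Horner steps 6 → 12 → 3, so m(3) = 3.
  α_3 = 8: Horner steps 6 → 3 → 4, so m(8) = 4.
  α_4 = 9: Horner steps 6 → 9 → 9, so m(9) = 9.
  α_5 = 4: Horner steps 6 → 5 → 0, so m(4) = 0.
Codeword c = [3, 3, 4, 9, 0] ∈ F_13^5.


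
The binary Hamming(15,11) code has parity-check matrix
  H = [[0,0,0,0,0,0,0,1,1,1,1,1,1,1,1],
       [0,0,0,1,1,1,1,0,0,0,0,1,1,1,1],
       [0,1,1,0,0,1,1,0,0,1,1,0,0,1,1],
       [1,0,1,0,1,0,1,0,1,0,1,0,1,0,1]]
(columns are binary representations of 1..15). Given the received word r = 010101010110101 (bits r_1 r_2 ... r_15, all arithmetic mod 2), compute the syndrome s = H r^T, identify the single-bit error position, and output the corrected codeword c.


s = (1, 0, 1, 1)^T, error position = 11, corrected codeword c = 010101010100101

Compute s = H r^T mod 2 one row at a time:
  s_1 = 1 + 0 + 1 + 1 + 0 + 1 + 0 + 1 = 5 ≡ 1 (mod 2).
  s_2 = 1 + 0 + 1 + 0 + 0 + 1 + 0 + 1 = 4 ≡ 0 (mod 2).
  s_3 = 1 + 0 + 1 + 0 + 1 + 1 + 0 + 1 = 5 ≡ 1 (mod 2).
  s_4 = 0 + 0 + 0 + 0 + 0 + 1 + 1 + 1 = 3 ≡ 1 (mod 2).
s = (1, 0, 1, 1)^T — this equals column 11 of H (binary 1011), so error is at position 11.
Correct: flip bit 11 of r = 010101010110101 to get c = 010101010100101.


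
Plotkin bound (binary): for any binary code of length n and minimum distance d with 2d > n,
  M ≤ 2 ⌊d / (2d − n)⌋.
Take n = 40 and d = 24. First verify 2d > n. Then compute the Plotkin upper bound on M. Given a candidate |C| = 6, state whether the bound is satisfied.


Plotkin bound M ≤ 6; given |C| = 6 ≤ bound (satisfied).

Check applicability: 2d = 48, n = 40.
2d − n = 8 > 0, so Plotkin applies.
Compute d/(2d−n) = 24/8 ≈ 3.0000.
⌊d/(2d−n)⌋ = 3.
Plotkin bound: M ≤ 2·3 = 6.
Given |C| = 6, check: satisfied.
This |C| is at the Plotkin bound.


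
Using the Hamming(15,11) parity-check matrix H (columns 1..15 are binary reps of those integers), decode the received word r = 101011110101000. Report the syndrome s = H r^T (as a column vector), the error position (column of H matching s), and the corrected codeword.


s = (1, 0, 0, 0)^T, error position = 8, corrected codeword c = 101011100101000

Compute s = H r^T mod 2 one row at a time:
  s_1 = 1 + 0 + 1 + 0 + 1 + 0 + 0 + 0 = 3 ≡ 1 (mod 2).
  s_2 = 0 + 1 + 1 + 1 + 1 + 0 + 0 + 0 = 4 ≡ 0 (mod 2).
  s_3 = 0 + 1 + 1 + 1 + 1 + 0 + 0 + 0 = 4 ≡ 0 (mod 2).
  s_4 = 1 + 1 + 1 + 1 + 0 + 0 + 0 + 0 = 4 ≡ 0 (mod 2).
s = (1, 0, 0, 0)^T — this equals column 8 of H (binary 1000), so error is at position 8.
Correct: flip bit 8 of r = 101011110101000 to get c = 101011100101000.


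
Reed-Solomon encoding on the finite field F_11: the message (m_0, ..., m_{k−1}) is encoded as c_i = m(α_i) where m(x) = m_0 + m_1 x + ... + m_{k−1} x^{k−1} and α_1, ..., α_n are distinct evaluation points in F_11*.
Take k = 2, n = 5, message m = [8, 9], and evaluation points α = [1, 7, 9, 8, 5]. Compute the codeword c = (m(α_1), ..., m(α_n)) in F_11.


c = [6, 5, 1, 3, 9]

Message polynomial: m(x) = 8 + 9·x (mod 11).
For each evaluation point α_i, compute m(α_i) mod 11:
  α_1 = 1: Horner steps 9 → 6, so m(1) = 6.
  α_2 = 7: Horner steps 9 → 5, so m(7) = 5.
  α_3 = 9: Horner steps 9 → 1, so m(9) = 1.
  α_4 = 8: Horner steps 9 → 3, so m(8) = 3.
  α_5 = 5: Horner steps 9 → 9, so m(5) = 9.
Codeword c = [6, 5, 1, 3, 9] ∈ F_11^5.


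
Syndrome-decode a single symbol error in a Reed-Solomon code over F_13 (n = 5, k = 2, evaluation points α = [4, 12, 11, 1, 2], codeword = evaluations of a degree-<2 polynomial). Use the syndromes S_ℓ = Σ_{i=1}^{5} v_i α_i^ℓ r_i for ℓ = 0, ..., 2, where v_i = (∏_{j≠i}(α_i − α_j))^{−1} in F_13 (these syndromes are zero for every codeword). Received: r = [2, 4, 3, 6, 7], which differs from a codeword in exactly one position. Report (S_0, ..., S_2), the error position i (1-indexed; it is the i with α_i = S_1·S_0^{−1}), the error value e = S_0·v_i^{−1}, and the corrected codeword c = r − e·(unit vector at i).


S = (10, 1, 4), error at position 1, error magnitude e = 6, c = [9, 4, 3, 6, 7].

Step 1: column multipliers v_i = (∏_{j≠i}(α_i − α_j))^{−1} mod 13.
  i = 1 (α = 4): (4−12)(4−11)(4−1)(4−2) = (−8)·(−7)·3·2 = 336 ≡ 11, so v_1 = 11^{−1} = 6 (mod 13).
  i = 2 (α = 12): (12−4)(12−11)(12−1)(12−2) = 8·1·11·10 = 880 ≡ 9, so v_2 = 9^{−1} = 3 (mod 13).
  i = 3 (α = 11): (11−4)(11−12)(11−1)(11−2) = 7·(−1)·10·9 = −630 ≡ 7, so v_3 = 7^{−1} = 2 (mod 13).
  i = 4 (α = 1): (1−4)(1−12)(1−11)(1−2) = (−3)·(−11)·(−10)·(−1) = 330 ≡ 5, so v_4 = 5^{−1} = 8 (mod 13).
  i = 5 (α = 2): (2−4)(2−12)(2−11)(2−1) = (−2)·(−10)·(−9)·1 = −180 ≡ 2, so v_5 = 2^{−1} = 7 (mod 13).
  v = [6, 3, 2, 8, 7].
Step 2: syndromes of r = [2, 4, 3, 6, 7] (all sums mod 13).
  S_0 = Σ v_i r_i = 6·2 + 3·4 + 2·3 + 8·6 + 7·7 = 127 ≡ 10.
  S_1 = Σ v_i α_i r_i = 6·4·2 + 3·12·4 + 2·11·3 + 8·1·6 + 7·2·7 = 404 ≡ 1.
  α_i^2 mod 13 = [3, 1, 4, 1, 4].
  S_2 = Σ v_i α_i^2 r_i = 6·3·2 + 3·1·4 + 2·4·3 + 8·1·6 + 7·4·7 = 316 ≡ 4.
  S = (10, 1, 4) ≠ 0, so r is not a codeword (an error is present).
Step 3: locate the error. For a single error e at position i, S_ℓ = v_i·e·α_i^ℓ, so α_err = S_1/S_0.
  S_0^{−1} = 10^{−1} = 4 (mod 13), so α_err = 1·4 = 4 ≡ 4 = α_1. Error position i = 1.
  Consistency check: S_2/S_1 = 4·1 = 4 ≡ 4 = α_err ✓ (single-error assumption holds).
Step 4: error magnitude e = S_0/v_1 = S_0·∏_{j≠1}(α_1 − α_j) = 10·11 = 110 ≡ 6 (mod 13).
Step 5: correct position 1: c_1 = r_1 − e = 2 − 6 ≡ 9 (mod 13). Hence c = [9, 4, 3, 6, 7].
  Check: interpolating c through the α_i gives m(x) = 5 + 1·x (degree < 2) with m(α_i) = c_i for every i, so c is indeed a codeword.


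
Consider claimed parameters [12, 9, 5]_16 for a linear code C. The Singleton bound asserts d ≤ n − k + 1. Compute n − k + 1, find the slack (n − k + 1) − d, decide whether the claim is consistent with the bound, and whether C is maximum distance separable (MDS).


Singleton RHS = n − k + 1 = 4, slack = -1, bound violated (no such code; not MDS).

Singleton bound: d ≤ n − k + 1.
Here n = 12, k = 9, so n − k + 1 = 4.
Given d = 5, check d ≤ 4: NO.
Slack = (n − k + 1) − d = -1.
The slack is negative: d = 5 exceeds n − k + 1 = 4 by 1, so the Singleton bound is violated and no linear [12, 9, 5]_16 code can exist. In particular it is not MDS (MDS requires d = n − k + 1 exactly).
Description: the claimed parameters are [12, 9, 5]_16; such a code would be impossible (violates the Singleton bound).


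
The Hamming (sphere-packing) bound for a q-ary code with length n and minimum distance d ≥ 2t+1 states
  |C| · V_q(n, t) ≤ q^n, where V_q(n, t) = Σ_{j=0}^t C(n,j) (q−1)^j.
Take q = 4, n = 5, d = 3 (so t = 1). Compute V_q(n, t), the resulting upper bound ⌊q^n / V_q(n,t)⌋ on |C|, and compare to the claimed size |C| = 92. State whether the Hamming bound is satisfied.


V_q(n, t) = 16, q^n = 1024, Hamming bound = 64, |C| = 92 > bound (violated).

Step 1: Compute V_q(n, t) = Σ_{j=0}^1 C(n, j) (q−1)^j.
  j = 0: C(5,0)·(3)^0 = 1·1 = 1.
  j = 1: C(5,1)·(3)^1 = 5·3 = 15.
  V_q(n, t) = 1 + 15 = 16.
Step 2: q^n = 4^5 = 1024.
Step 3: Hamming bound ⌊q^n / V_q(n,t)⌋ = ⌊1024/16⌋ = 64.
Step 4: Compare |C| = 92 to 64: violated.
The claimed |C| lies above the Hamming bound, so no 4-ary code of length 5 with d ≥ 3 can have 92 codewords.


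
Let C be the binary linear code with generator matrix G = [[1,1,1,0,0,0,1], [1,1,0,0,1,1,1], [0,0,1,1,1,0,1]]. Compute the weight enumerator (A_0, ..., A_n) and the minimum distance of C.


Weight distribution: A_0 = 1, A_3 = 2, A_4 = 3, A_5 = 2. Minimum distance d = 3.

Enumerate all 2^3 = 8 messages m ∈ F_2^3.
For each, compute codeword c = mG in F_2^7, then tally its weight.
  m = 000 → c = 0000000, weight = 0.
  m = 100 → c = 1110001, weight = 4.
  m = 010 → c = 1100111, weight = 5.
  m = 110 → c = 0010110, weight = 3.
  m = 001 → c = 0011101, weight = 4.
  m = 101 → c = 1101100, weight = 4.
  m = 011 → c = 1111010, weight = 5.
  m = 111 → c = 0001011, weight = 3.
Tally weights:
  weight 0: 1 codewords.
  weight 3: 2 codewords.
  weight 4: 3 codewords.
  weight 5: 2 codewords.
Minimum distance d = smallest w > 0 with A_w > 0 = 3.
Sanity: Σ A_w = 8 = 2^3 = 8 ✓.


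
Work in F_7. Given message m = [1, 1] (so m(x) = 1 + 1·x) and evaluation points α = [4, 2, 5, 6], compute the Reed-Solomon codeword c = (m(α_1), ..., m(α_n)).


c = [5, 3, 6, 0]

Message polynomial: m(x) = 1 + 1·x (mod 7).
For each evaluation point α_i, compute m(α_i) mod 7:
  α_1 = 4: Horner steps 1 → 5, so m(4) = 5.
  α_2 = 2: Horner steps 1 → 3, so m(2) = 3.
  α_3 = 5: Horner steps 1 → 6, so m(5) = 6.
  α_4 = 6: Horner steps 1 → 0, so m(6) = 0.
Codeword c = [5, 3, 6, 0] ∈ F_7^4.


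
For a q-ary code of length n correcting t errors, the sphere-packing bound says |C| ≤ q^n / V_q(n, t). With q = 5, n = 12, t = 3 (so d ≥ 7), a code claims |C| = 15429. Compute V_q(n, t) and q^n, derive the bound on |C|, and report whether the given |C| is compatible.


V_q(n, t) = 15185, q^n = 244140625, Hamming bound = 16077, |C| = 15429 ≤ bound (satisfied).

Step 1: Compute V_q(n, t) = Σ_{j=0}^3 C(n, j) (q−1)^j.
  j = 0: C(12,0)·(4)^0 = 1·1 = 1.
  j = 1: C(12,1)·(4)^1 = 12·4 = 48.
  j = 2: C(12,2)·(4)^2 = 66·16 = 1056.
  j = 3: C(12,3)·(4)^3 = 220·64 = 14080.
  V_q(n, t) = 1 + 48 + 1056 + 14080 = 15185.
Step 2: q^n = 5^12 = 244140625.
Step 3: Hamming bound ⌊q^n / V_q(n,t)⌋ = ⌊244140625/15185⌋ = 16077.
Step 4: Compare |C| = 15429 to 16077: satisfied.
The claimed |C| lies below the Hamming bound.


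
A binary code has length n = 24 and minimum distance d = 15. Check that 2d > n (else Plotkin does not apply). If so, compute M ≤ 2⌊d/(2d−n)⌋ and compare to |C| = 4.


Plotkin bound M ≤ 4; given |C| = 4 ≤ bound (satisfied).

Check applicability: 2d = 30, n = 24.
2d − n = 6 > 0, so Plotkin applies.
Compute d/(2d−n) = 15/6 ≈ 2.5000.
⌊d/(2d−n)⌋ = 2.
Plotkin bound: M ≤ 2·2 = 4.
Given |C| = 4, check: satisfied.
This |C| is at the Plotkin bound.


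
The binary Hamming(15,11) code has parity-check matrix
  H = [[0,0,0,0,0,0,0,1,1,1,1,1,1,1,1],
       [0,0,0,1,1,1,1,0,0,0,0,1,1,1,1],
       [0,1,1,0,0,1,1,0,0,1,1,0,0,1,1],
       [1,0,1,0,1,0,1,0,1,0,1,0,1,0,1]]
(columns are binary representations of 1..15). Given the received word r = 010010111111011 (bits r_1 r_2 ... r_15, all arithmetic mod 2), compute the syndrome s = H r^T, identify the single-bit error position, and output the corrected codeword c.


s = (1, 1, 0, 1)^T, error position = 13, corrected codeword c = 010010111111111

Compute s = H r^T mod 2 one row at a time:
  s_1 = 1 + 1 + 1 + 1 + 1 + 0 + 1 + 1 = 7 ≡ 1 (mod 2).
  s_2 = 0 + 1 + 0 + 1 + 1 + 0 + 1 + 1 = 5 ≡ 1 (mod 2).
  s_3 = 1 + 0 + 0 + 1 + 1 + 1 + 1 + 1 = 6 ≡ 0 (mod 2).
  s_4 = 0 + 0 + 1 + 1 + 1 + 1 + 0 + 1 = 5 ≡ 1 (mod 2).
s = (1, 1, 0, 1)^T — this equals column 13 of H (binary 1101), so error is at position 13.
Correct: flip bit 13 of r = 010010111111011 to get c = 010010111111111.


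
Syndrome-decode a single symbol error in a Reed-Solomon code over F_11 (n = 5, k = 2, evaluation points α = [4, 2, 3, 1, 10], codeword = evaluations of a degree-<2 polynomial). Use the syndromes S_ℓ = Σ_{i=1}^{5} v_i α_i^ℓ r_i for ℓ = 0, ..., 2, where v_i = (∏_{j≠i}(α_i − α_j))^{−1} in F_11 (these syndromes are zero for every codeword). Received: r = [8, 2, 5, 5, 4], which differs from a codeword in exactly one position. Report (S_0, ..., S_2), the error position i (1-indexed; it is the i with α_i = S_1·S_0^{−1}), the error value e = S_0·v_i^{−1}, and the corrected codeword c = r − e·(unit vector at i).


S = (5, 5, 5), error at position 4, error magnitude e = 6, c = [8, 2, 5, 10, 4].

Step 1: column multipliers v_i = (∏_{j≠i}(α_i − α_j))^{−1} mod 11.
  i = 1 (α = 4): (4−2)(4−3)(4−1)(4−10) = 2·1·3·(−6) = −36 ≡ 8, so v_1 = 8^{−1} = 7 (mod 11).
  i = 2 (α = 2): (2−4)(2−3)(2−1)(2−10) = (−2)·(−1)·1·(−8) = −16 ≡ 6, so v_2 = 6^{−1} = 2 (mod 11).
  i = 3 (α = 3): (3−4)(3−2)(3−1)(3−10) = (−1)·1·2·(−7) = 14 ≡ 3, so v_3 = 3^{−1} = 4 (mod 11).
  i = 4 (α = 1): (1−4)(1−2)(1−3)(1−10) = (−3)·(−1)·(−2)·(−9) = 54 ≡ 10, so v_4 = 10^{−1} = 10 (mod 11).
  i = 5 (α = 10): (10−4)(10−2)(10−3)(10−1) = 6·8·7·9 = 3024 ≡ 10, so v_5 = 10^{−1} = 10 (mod 11).
  v = [7, 2, 4, 10, 10].
Step 2: syndromes of r = [8, 2, 5, 5, 4] (all sums mod 11).
  S_0 = Σ v_i r_i = 7·8 + 2·2 + 4·5 + 10·5 + 10·4 = 170 ≡ 5.
  S_1 = Σ v_i α_i r_i = 7·4·8 + 2·2·2 + 4·3·5 + 10·1·5 + 10·10·4 = 742 ≡ 5.
  α_i^2 mod 11 = [5, 4, 9, 1, 1].
  S_2 = Σ v_i α_i^2 r_i = 7·5·8 + 2·4·2 + 4·9·5 + 10·1·5 + 10·1·4 = 566 ≡ 5.
  S = (5, 5, 5) ≠ 0, so r is not a codeword (an error is present).
Step 3: locate the error. For a single error e at position i, S_ℓ = v_i·e·α_i^ℓ, so α_err = S_1/S_0.
  S_0^{−1} = 5^{−1} = 9 (mod 11), so α_err = 5·9 = 45 ≡ 1 = α_4. Error position i = 4.
  Consistency check: S_2/S_1 = 5·9 = 45 ≡ 1 = α_err ✓ (single-error assumption holds).
Step 4: error magnitude e = S_0/v_4 = S_0·∏_{j≠4}(α_4 − α_j) = 5·10 = 50 ≡ 6 (mod 11).
Step 5: correct position 4: c_4 = r_4 − e = 5 − 6 ≡ 10 (mod 11). Hence c = [8, 2, 5, 10, 4].
  Check: interpolating c through the α_i gives m(x) = 7 + 3·x (degree < 2) with m(α_i) = c_i for every i, so c is indeed a codeword.


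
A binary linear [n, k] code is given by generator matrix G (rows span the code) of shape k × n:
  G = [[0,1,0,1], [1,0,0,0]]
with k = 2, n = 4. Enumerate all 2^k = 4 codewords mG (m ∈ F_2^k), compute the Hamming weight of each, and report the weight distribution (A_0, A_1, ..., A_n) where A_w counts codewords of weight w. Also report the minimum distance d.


Weight distribution: A_0 = 1, A_1 = 1, A_2 = 1, A_3 = 1. Minimum distance d = 1.

Enumerate all 2^2 = 4 messages m ∈ F_2^2.
For each, compute codeword c = mG in F_2^4, then tally its weight.
  m = 00 → c = 0000, weight = 0.
  m = 10 → c = 0101, weight = 2.
  m = 01 → c = 1000, weight = 1.
  m = 11 → c = 1101, weight = 3.
Tally weights:
  weight 0: 1 codewords.
  weight 1: 1 codewords.
  weight 2: 1 codewords.
  weight 3: 1 codewords.
Minimum distance d = smallest w > 0 with A_w > 0 = 1.
Sanity: Σ A_w = 4 = 2^2 = 4 ✓.


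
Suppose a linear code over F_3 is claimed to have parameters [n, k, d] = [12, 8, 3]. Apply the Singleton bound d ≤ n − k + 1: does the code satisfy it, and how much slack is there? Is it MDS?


Singleton RHS = n − k + 1 = 5, slack = 2, bound satisfied, not MDS.

Singleton bound: d ≤ n − k + 1.
Here n = 12, k = 8, so n − k + 1 = 5.
Given d = 3, check d ≤ 5: YES.
Slack = (n − k + 1) − d = 2.
The code is NOT MDS (slack = 2 > 0).
Description: the claimed parameters are [12, 8, 3]_3; such a code would be non-MDS.


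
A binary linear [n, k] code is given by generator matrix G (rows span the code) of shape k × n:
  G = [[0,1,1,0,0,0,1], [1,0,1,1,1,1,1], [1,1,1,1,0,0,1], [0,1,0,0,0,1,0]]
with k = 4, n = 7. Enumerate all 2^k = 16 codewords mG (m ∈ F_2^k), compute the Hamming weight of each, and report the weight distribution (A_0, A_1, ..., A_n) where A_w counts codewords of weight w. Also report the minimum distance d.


Weight distribution: A_0 = 1, A_1 = 1, A_2 = 2, A_3 = 4, A_4 = 3, A_5 = 3, A_6 = 2. Minimum distance d = 1.

Enumerate all 2^4 = 16 messages m ∈ F_2^4.
For each, compute codeword c = mG in F_2^7, then tally its weight.
  m = 0000 → c = 0000000, weight = 0.
  m = 1000 → c = 0110001, weight = 3.
  m = 0100 → c = 1011111, weight = 6.
  m = 1100 → c = 1101110, weight = 5.
  m = 0010 → c = 1111001, weight = 5.
  m = 1010 → c = 1001000, weight = 2.
  m = 0110 → c = 0100110, weight = 3.
  m = 1110 → c = 0010111, weight = 4.
  m = 0001 → c = 0100010, weight = 2.
  m = 1001 → c = 0010011, weight = 3.
  m = 0101 → c = 1111101, weight = 6.
  m = 1101 → c = 1001100, weight = 3.
  m = 0011 → c = 1011011, weight = 5.
  m = 1011 → c = 1101010, weight = 4.
  m = 0111 → c = 0000100, weight = 1.
  m = 1111 → c = 0110101, weight = 4.
Tally weights:
  weight 0: 1 codewords.
  weight 1: 1 codewords.
  weight 2: 2 codewords.
  weight 3: 4 codewords.
  weight 4: 3 codewords.
  weight 5: 3 codewords.
  weight 6: 2 codewords.
Minimum distance d = smallest w > 0 with A_w > 0 = 1.
Sanity: Σ A_w = 16 = 2^4 = 16 ✓.


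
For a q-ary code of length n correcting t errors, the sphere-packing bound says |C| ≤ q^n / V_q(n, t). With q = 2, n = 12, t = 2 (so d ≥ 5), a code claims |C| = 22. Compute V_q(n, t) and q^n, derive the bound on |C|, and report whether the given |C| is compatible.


V_q(n, t) = 79, q^n = 4096, Hamming bound = 51, |C| = 22 ≤ bound (satisfied).

Step 1: Compute V_q(n, t) = Σ_{j=0}^2 C(n, j) (q−1)^j.
  j = 0: C(12,0)·(1)^0 = 1·1 = 1.
  j = 1: C(12,1)·(1)^1 = 12·1 = 12.
  j = 2: C(12,2)·(1)^2 = 66·1 = 66.
  V_q(n, t) = 1 + 12 + 66 = 79.
Step 2: q^n = 2^12 = 4096.
Step 3: Hamming bound ⌊q^n / V_q(n,t)⌋ = ⌊4096/79⌋ = 51.
Step 4: Compare |C| = 22 to 51: satisfied.
The claimed |C| lies below the Hamming bound.


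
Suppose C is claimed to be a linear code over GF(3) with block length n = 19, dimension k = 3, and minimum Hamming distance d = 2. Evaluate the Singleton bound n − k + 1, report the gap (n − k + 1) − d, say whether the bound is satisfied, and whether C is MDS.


Singleton RHS = n − k + 1 = 17, slack = 15, bound satisfied, not MDS.

Singleton bound: d ≤ n − k + 1.
Here n = 19, k = 3, so n − k + 1 = 17.
Given d = 2, check d ≤ 17: YES.
Slack = (n − k + 1) − d = 15.
The code is NOT MDS (slack = 15 > 0).
Description: the claimed parameters are [19, 3, 2]_3; such a code would be non-MDS.


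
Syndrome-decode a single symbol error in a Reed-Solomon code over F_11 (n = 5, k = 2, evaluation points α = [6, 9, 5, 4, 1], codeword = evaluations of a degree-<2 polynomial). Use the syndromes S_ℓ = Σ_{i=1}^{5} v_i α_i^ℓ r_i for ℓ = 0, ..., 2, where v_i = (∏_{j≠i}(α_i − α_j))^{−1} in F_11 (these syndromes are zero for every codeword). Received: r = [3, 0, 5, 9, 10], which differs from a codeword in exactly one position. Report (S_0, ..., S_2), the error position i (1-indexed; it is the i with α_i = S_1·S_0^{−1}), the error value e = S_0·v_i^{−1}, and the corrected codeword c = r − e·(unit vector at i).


S = (8, 4, 2), error at position 1, error magnitude e = 2, c = [1, 0, 5, 9, 10].

Step 1: column multipliers v_i = (∏_{j≠i}(α_i − α_j))^{−1} mod 11.
  i = 1 (α = 6): (6−9)(6−5)(6−4)(6−1) = (−3)·1·2·5 = −30 ≡ 3, so v_1 = 3^{−1} = 4 (mod 11).
  i = 2 (α = 9): (9−6)(9−5)(9−4)(9−1) = 3·4·5·8 = 480 ≡ 7, so v_2 = 7^{−1} = 8 (mod 11).
  i = 3 (α = 5): (5−6)(5−9)(5−4)(5−1) = (−1)·(−4)·1·4 = 16 ≡ 5, so v_3 = 5^{−1} = 9 (mod 11).
  i = 4 (α = 4): (4−6)(4−9)(4−5)(4−1) = (−2)·(−5)·(−1)·3 = −30 ≡ 3, so v_4 = 3^{−1} = 4 (mod 11).
  i = 5 (α = 1): (1−6)(1−9)(1−5)(1−4) = (−5)·(−8)·(−4)·(−3) = 480 ≡ 7, so v_5 = 7^{−1} = 8 (mod 11).
  v = [4, 8, 9, 4, 8].
Step 2: syndromes of r = [3, 0, 5, 9, 10] (all sums mod 11).
  S_0 = Σ v_i r_i = 4·3 + 8·0 + 9·5 + 4·9 + 8·10 = 173 ≡ 8.
  S_1 = Σ v_i α_i r_i = 4·6·3 + 8·9·0 + 9·5·5 + 4·4·9 + 8·1·10 = 521 ≡ 4.
  α_i^2 mod 11 = [3, 4, 3, 5, 1].
  S_2 = Σ v_i α_i^2 r_i = 4·3·3 + 8·4·0 + 9·3·5 + 4·5·9 + 8·1·10 = 431 ≡ 2.
  S = (8, 4, 2) ≠ 0, so r is not a codeword (an error is present).
Step 3: locate the error. For a single error e at position i, S_ℓ = v_i·e·α_i^ℓ, so α_err = S_1/S_0.
  S_0^{−1} = 8^{−1} = 7 (mod 11), so α_err = 4·7 = 28 ≡ 6 = α_1. Error position i = 1.
  Consistency check: S_2/S_1 = 2·3 = 6 ≡ 6 = α_err ✓ (single-error assumption holds).
Step 4: error magnitude e = S_0/v_1 = S_0·∏_{j≠1}(α_1 − α_j) = 8·3 = 24 ≡ 2 (mod 11).
Step 5: correct position 1: c_1 = r_1 − e = 3 − 2 ≡ 1 (mod 11). Hence c = [1, 0, 5, 9, 10].
  Check: interpolating c through the α_i gives m(x) = 3 + 7·x (degree < 2) with m(α_i) = c_i for every i, so c is indeed a codeword.


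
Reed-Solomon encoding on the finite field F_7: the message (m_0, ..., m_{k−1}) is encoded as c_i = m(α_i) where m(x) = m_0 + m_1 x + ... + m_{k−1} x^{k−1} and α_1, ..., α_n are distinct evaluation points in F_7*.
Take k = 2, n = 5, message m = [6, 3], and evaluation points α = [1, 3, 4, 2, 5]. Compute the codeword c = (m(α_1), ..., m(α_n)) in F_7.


c = [2, 1, 4, 5, 0]

Message polynomial: m(x) = 6 + 3·x (mod 7).
For each evaluation point α_i, compute m(α_i) mod 7:
  α_1 = 1: Horner steps 3 → 2, so m(1) = 2.
  α_2 = 3: Horner steps 3 → 1, so m(3) = 1.
  α_3 = 4: Horner steps 3 → 4, so m(4) = 4.
  α_4 = 2: Horner steps 3 → 5, so m(2) = 5.
  α_5 = 5: Horner steps 3 → 0, so m(5) = 0.
Codeword c = [2, 1, 4, 5, 0] ∈ F_7^5.


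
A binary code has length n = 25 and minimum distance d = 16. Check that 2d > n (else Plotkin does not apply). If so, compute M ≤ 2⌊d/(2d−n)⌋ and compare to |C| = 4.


Plotkin bound M ≤ 4; given |C| = 4 ≤ bound (satisfied).

Check applicability: 2d = 32, n = 25.
2d − n = 7 > 0, so Plotkin applies.
Compute d/(2d−n) = 16/7 ≈ 2.2857.
⌊d/(2d−n)⌋ = 2.
Plotkin bound: M ≤ 2·2 = 4.
Given |C| = 4, check: satisfied.
This |C| is at the Plotkin bound.


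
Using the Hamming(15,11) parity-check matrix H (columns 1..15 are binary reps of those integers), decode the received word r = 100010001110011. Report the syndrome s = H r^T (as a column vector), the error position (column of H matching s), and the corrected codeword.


s = (1, 1, 0, 1)^T, error position = 13, corrected codeword c = 100010001110111

Compute s = H r^T mod 2 one row at a time:
  s_1 = 0 + 1 + 1 + 1 + 0 + 0 + 1 + 1 = 5 ≡ 1 (mod 2).
  s_2 = 0 + 1 + 0 + 0 + 0 + 0 + 1 + 1 = 3 ≡ 1 (mod 2).
  s_3 = 0 + 0 + 0 + 0 + 1 + 1 + 1 + 1 = 4 ≡ 0 (mod 2).
  s_4 = 1 + 0 + 1 + 0 + 1 + 1 + 0 + 1 = 5 ≡ 1 (mod 2).
s = (1, 1, 0, 1)^T — this equals column 13 of H (binary 1101), so error is at position 13.
Correct: flip bit 13 of r = 100010001110011 to get c = 100010001110111.


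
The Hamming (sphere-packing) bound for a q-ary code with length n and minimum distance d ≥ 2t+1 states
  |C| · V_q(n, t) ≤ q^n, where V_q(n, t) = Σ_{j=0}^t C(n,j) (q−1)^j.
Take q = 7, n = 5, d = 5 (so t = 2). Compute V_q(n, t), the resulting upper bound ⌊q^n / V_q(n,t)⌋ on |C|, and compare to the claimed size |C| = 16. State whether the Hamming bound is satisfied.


V_q(n, t) = 391, q^n = 16807, Hamming bound = 42, |C| = 16 ≤ bound (satisfied).

Step 1: Compute V_q(n, t) = Σ_{j=0}^2 C(n, j) (q−1)^j.
  j = 0: C(5,0)·(6)^0 = 1·1 = 1.
  j = 1: C(5,1)·(6)^1 = 5·6 = 30.
  j = 2: C(5,2)·(6)^2 = 10·36 = 360.
  V_q(n, t) = 1 + 30 + 360 = 391.
Step 2: q^n = 7^5 = 16807.
Step 3: Hamming bound ⌊q^n / V_q(n,t)⌋ = ⌊16807/391⌋ = 42.
Step 4: Compare |C| = 16 to 42: satisfied.
The claimed |C| lies below the Hamming bound.


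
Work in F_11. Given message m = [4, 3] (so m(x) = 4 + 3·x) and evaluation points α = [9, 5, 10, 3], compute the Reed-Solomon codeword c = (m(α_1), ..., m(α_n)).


c = [9, 8, 1, 2]

Message polynomial: m(x) = 4 + 3·x (mod 11).
For each evaluation point α_i, compute m(α_i) mod 11:
  α_1 = 9: Horner steps 3 → 9, so m(9) = 9.
  α_2 = 5: Horner steps 3 → 8, so m(5) = 8.
  α_3 = 10: Horner steps 3 → 1, so m(10) = 1.
  α_4 = 3: Horner steps 3 → 2, so m(3) = 2.
Codeword c = [9, 8, 1, 2] ∈ F_11^4.


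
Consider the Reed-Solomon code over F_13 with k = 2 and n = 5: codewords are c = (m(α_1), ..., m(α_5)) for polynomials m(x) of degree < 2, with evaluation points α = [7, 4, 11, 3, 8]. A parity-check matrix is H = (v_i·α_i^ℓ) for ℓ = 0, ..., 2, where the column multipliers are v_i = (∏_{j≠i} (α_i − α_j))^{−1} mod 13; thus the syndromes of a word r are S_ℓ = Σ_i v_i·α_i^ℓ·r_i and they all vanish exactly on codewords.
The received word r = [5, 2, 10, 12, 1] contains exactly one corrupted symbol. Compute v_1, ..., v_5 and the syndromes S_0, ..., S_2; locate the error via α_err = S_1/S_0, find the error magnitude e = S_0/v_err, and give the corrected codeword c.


S = (8, 4, 2), error at position 1, error magnitude e = 7, c = [11, 2, 10, 12, 1].

Step 1: column multipliers v_i = (∏_{j≠i}(α_i − α_j))^{−1} mod 13.
  i = 1 (α = 7): (7−4)(7−11)(7−3)(7−8) = 3·(−4)·4·(−1) = 48 ≡ 9, so v_1 = 9^{−1} = 3 (mod 13).
  i = 2 (α = 4): (4−7)(4−11)(4−3)(4−8) = (−3)·(−7)·1·(−4) = −84 ≡ 7, so v_2 = 7^{−1} = 2 (mod 13).
  i = 3 (α = 11): (11−7)(11−4)(11−3)(11−8) = 4·7·8·3 = 672 ≡ 9, so v_3 = 9^{−1} = 3 (mod 13).
  i = 4 (α = 3): (3−7)(3−4)(3−11)(3−8) = (−4)·(−1)·(−8)·(−5) = 160 ≡ 4, so v_4 = 4^{−1} = 10 (mod 13).
  i = 5 (α = 8): (8−7)(8−4)(8−11)(8−3) = 1·4·(−3)·5 = −60 ≡ 5, so v_5 = 5^{−1} = 8 (mod 13).
  v = [3, 2, 3, 10, 8].
Step 2: syndromes of r = [5, 2, 10, 12, 1] (all sums mod 13).
  S_0 = Σ v_i r_i = 3·5 + 2·2 + 3·10 + 10·12 + 8·1 = 177 ≡ 8.
  S_1 = Σ v_i α_i r_i = 3·7·5 + 2·4·2 + 3·11·10 + 10·3·12 + 8·8·1 = 875 ≡ 4.
  α_i^2 mod 13 = [10, 3, 4, 9, 12].
  S_2 = Σ v_i α_i^2 r_i = 3·10·5 + 2·3·2 + 3·4·10 + 10·9·12 + 8·12·1 = 1458 ≡ 2.
  S = (8, 4, 2) ≠ 0, so r is not a codeword (an error is present).
Step 3: locate the error. For a single error e at position i, S_ℓ = v_i·e·α_i^ℓ, so α_err = S_1/S_0.
  S_0^{−1} = 8^{−1} = 5 (mod 13), so α_err = 4·5 = 20 ≡ 7 = α_1. Error position i = 1.
  Consistency check: S_2/S_1 = 2·10 = 20 ≡ 7 = α_err ✓ (single-error assumption holds).
Step 4: error magnitude e = S_0/v_1 = S_0·∏_{j≠1}(α_1 − α_j) = 8·9 = 72 ≡ 7 (mod 13).
Step 5: correct position 1: c_1 = r_1 − e = 5 − 7 ≡ 11 (mod 13). Hence c = [11, 2, 10, 12, 1].
  Check: interpolating c through the α_i gives m(x) = 3 + 3·x (degree < 2) with m(α_i) = c_i for every i, so c is indeed a codeword.


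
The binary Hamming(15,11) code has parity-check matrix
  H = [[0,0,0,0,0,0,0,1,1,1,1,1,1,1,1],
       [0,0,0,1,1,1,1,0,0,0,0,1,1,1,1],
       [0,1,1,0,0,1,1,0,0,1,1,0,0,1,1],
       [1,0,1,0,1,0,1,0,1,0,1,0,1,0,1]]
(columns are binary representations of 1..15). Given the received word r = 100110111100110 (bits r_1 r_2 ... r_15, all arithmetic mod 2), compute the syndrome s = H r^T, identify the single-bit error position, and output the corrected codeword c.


s = (1, 1, 1, 1)^T, error position = 15, corrected codeword c = 100110111100111

Compute s = H r^T mod 2 one row at a time:
  s_1 = 1 + 1 + 1 + 0 + 0 + 1 + 1 + 0 = 5 ≡ 1 (mod 2).
  s_2 = 1 + 1 + 0 + 1 + 0 + 1 + 1 + 0 = 5 ≡ 1 (mod 2).
  s_3 = 0 + 0 + 0 + 1 + 1 + 0 + 1 + 0 = 3 ≡ 1 (mod 2).
  s_4 = 1 + 0 + 1 + 1 + 1 + 0 + 1 + 0 = 5 ≡ 1 (mod 2).
s = (1, 1, 1, 1)^T — this equals column 15 of H (binary 1111), so error is at position 15.
Correct: flip bit 15 of r = 100110111100110 to get c = 100110111100111.


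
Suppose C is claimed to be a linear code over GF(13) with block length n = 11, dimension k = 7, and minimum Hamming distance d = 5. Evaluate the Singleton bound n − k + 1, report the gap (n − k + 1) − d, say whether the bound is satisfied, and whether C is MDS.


Singleton RHS = n − k + 1 = 5, slack = 0, bound satisfied, MDS.

Singleton bound: d ≤ n − k + 1.
Here n = 11, k = 7, so n − k + 1 = 5.
Given d = 5, check d ≤ 5: YES.
Slack = (n − k + 1) − d = 0.
The code is MDS (slack = 0).
Description: the claimed parameters are [11, 7, 5]_13; such a code would be MDS (meets Singleton bound).


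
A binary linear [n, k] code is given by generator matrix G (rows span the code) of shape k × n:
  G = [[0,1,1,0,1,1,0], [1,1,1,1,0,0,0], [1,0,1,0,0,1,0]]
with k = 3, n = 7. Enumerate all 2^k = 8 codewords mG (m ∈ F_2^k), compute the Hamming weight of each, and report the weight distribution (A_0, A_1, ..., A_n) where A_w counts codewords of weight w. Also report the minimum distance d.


Weight distribution: A_0 = 1, A_3 = 4, A_4 = 3. Minimum distance d = 3.

Enumerate all 2^3 = 8 messages m ∈ F_2^3.
For each, compute codeword c = mG in F_2^7, then tally its weight.
  m = 000 → c = 0000000, weight = 0.
  m = 100 → c = 0110110, weight = 4.
  m = 010 → c = 1111000, weight = 4.
  m = 110 → c = 1001110, weight = 4.
  m = 001 → c = 1010010, weight = 3.
  m = 101 → c = 1100100, weight = 3.
  m = 011 → c = 0101010, weight = 3.
  m = 111 → c = 0011100, weight = 3.
Tally weights:
  weight 0: 1 codewords.
  weight 3: 4 codewords.
  weight 4: 3 codewords.
Minimum distance d = smallest w > 0 with A_w > 0 = 3.
Sanity: Σ A_w = 8 = 2^3 = 8 ✓.


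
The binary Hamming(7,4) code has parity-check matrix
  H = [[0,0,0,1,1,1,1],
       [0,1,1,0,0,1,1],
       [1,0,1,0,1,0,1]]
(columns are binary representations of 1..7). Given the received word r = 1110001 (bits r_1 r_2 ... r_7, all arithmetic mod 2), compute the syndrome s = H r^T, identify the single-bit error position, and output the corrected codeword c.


s = (1, 1, 1)^T, error position = 7, corrected codeword c = 1110000

Compute s = H r^T mod 2 one row at a time:
  s_1 = 0 + 0 + 0 + 1 = 1 ≡ 1 (mod 2).
  s_2 = 1 + 1 + 0 + 1 = 3 ≡ 1 (mod 2).
  s_3 = 1 + 1 + 0 + 1 = 3 ≡ 1 (mod 2).
s = (1, 1, 1)^T — this equals column 7 of H (binary 111), so error is at position 7.
Correct: flip bit 7 of r = 1110001 to get c = 1110000.


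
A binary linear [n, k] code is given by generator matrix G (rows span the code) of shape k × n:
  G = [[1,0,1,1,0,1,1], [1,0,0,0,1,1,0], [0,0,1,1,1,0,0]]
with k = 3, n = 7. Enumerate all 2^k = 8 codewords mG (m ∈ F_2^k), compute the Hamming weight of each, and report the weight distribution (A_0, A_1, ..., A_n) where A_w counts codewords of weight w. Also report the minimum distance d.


Weight distribution: A_0 = 1, A_1 = 1, A_3 = 2, A_4 = 3, A_5 = 1. Minimum distance d = 1.

Enumerate all 2^3 = 8 messages m ∈ F_2^3.
For each, compute codeword c = mG in F_2^7, then tally its weight.
  m = 000 → c = 0000000, weight = 0.
  m = 100 → c = 1011011, weight = 5.
  m = 010 → c = 1000110, weight = 3.
  m = 110 → c = 0011101, weight = 4.
  m = 001 → c = 0011100, weight = 3.
  m = 101 → c = 1000111, weight = 4.
  m = 011 → c = 1011010, weight = 4.
  m = 111 → c = 0000001, weight = 1.
Tally weights:
  weight 0: 1 codewords.
  weight 1: 1 codewords.
  weight 3: 2 codewords.
  weight 4: 3 codewords.
  weight 5: 1 codewords.
Minimum distance d = smallest w > 0 with A_w > 0 = 1.
Sanity: Σ A_w = 8 = 2^3 = 8 ✓.


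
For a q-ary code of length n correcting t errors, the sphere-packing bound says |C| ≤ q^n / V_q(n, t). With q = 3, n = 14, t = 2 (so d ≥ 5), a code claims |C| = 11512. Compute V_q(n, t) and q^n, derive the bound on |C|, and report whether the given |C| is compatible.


V_q(n, t) = 393, q^n = 4782969, Hamming bound = 12170, |C| = 11512 ≤ bound (satisfied).

Step 1: Compute V_q(n, t) = Σ_{j=0}^2 C(n, j) (q−1)^j.
  j = 0: C(14,0)·(2)^0 = 1·1 = 1.
  j = 1: C(14,1)·(2)^1 = 14·2 = 28.
  j = 2: C(14,2)·(2)^2 = 91·4 = 364.
  V_q(n, t) = 1 + 28 + 364 = 393.
Step 2: q^n = 3^14 = 4782969.
Step 3: Hamming bound ⌊q^n / V_q(n,t)⌋ = ⌊4782969/393⌋ = 12170.
Step 4: Compare |C| = 11512 to 12170: satisfied.
The claimed |C| lies below the Hamming bound.


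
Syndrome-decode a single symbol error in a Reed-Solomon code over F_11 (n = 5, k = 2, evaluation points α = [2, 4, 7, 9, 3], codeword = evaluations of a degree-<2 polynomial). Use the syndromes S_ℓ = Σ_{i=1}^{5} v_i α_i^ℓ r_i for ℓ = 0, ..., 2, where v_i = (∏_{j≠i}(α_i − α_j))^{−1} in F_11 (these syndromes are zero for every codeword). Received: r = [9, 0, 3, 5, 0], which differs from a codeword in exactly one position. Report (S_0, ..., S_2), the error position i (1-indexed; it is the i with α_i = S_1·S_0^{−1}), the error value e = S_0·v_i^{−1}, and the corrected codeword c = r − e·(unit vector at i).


S = (5, 4, 1), error at position 5, error magnitude e = 1, c = [9, 0, 3, 5, 10].

Step 1: column multipliers v_i = (∏_{j≠i}(α_i − α_j))^{−1} mod 11.
  i = 1 (α = 2): (2−4)(2−7)(2−9)(2−3) = (−2)·(−5)·(−7)·(−1) = 70 ≡ 4, so v_1 = 4^{−1} = 3 (mod 11).
  i = 2 (α = 4): (4−2)(4−7)(4−9)(4−3) = 2·(−3)·(−5)·1 = 30 ≡ 8, so v_2 = 8^{−1} = 7 (mod 11).
  i = 3 (α = 7): (7−2)(7−4)(7−9)(7−3) = 5·3·(−2)·4 = −120 ≡ 1, so v_3 = 1^{−1} = 1 (mod 11).
  i = 4 (α = 9): (9−2)(9−4)(9−7)(9−3) = 7·5·2·6 = 420 ≡ 2, so v_4 = 2^{−1} = 6 (mod 11).
  i = 5 (α = 3): (3−2)(3−4)(3−7)(3−9) = 1·(−1)·(−4)·(−6) = −24 ≡ 9, so v_5 = 9^{−1} = 5 (mod 11).
  v = [3, 7, 1, 6, 5].
Step 2: syndromes of r = [9, 0, 3, 5, 0] (all sums mod 11).
  S_0 = Σ v_i r_i = 3·9 + 7·0 + 1·3 + 6·5 + 5·0 = 60 ≡ 5.
  S_1 = Σ v_i α_i r_i = 3·2·9 + 7·4·0 + 1·7·3 + 6·9·5 + 5·3·0 = 345 ≡ 4.
  α_i^2 mod 11 = [4, 5, 5, 4, 9].
  S_2 = Σ v_i α_i^2 r_i = 3·4·9 + 7·5·0 + 1·5·3 + 6·4·5 + 5·9·0 = 243 ≡ 1.
  S = (5, 4, 1) ≠ 0, so r is not a codeword (an error is present).
Step 3: locate the error. For a single error e at position i, S_ℓ = v_i·e·α_i^ℓ, so α_err = S_1/S_0.
  S_0^{−1} = 5^{−1} = 9 (mod 11), so α_err = 4·9 = 36 ≡ 3 = α_5. Error position i = 5.
  Consistency check: S_2/S_1 = 1·3 = 3 ≡ 3 = α_err ✓ (single-error assumption holds).
Step 4: error magnitude e = S_0/v_5 = S_0·∏_{j≠5}(α_5 − α_j) = 5·9 = 45 ≡ 1 (mod 11).
Step 5: correct position 5: c_5 = r_5 − e = 0 − 1 ≡ 10 (mod 11). Hence c = [9, 0, 3, 5, 10].
  Check: interpolating c through the α_i gives m(x) = 7 + 1·x (degree < 2) with m(α_i) = c_i for every i, so c is indeed a codeword.


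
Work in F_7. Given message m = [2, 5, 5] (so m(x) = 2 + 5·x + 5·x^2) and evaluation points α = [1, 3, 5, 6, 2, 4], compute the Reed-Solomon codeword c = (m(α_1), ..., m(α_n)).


c = [5, 6, 5, 2, 4, 4]

Message polynomial: m(x) = 2 + 5·x + 5·x^2 (mod 7).
For each evaluation point α_i, compute m(α_i) mod 7:
  α_1 = 1: Horner steps 5 → 3 → 5, so m(1) = 5.
  α_2 = 3: Horner steps 5 → 6 → 6, so m(3) = 6.
  α_3 = 5: Horner steps 5 → 2 → 5, so m(5) = 5.
  α_4 = 6: Horner steps 5 → 0 → 2, so m(6) = 2.
  α_5 = 2: Horner steps 5 → 1 → 4, so m(2) = 4.
  α_6 = 4: Horner steps 5 → 4 → 4, so m(4) = 4.
Codeword c = [5, 6, 5, 2, 4, 4] ∈ F_7^6.


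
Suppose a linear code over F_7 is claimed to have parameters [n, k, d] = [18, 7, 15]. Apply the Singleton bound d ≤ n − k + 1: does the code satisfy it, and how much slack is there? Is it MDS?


Singleton RHS = n − k + 1 = 12, slack = -3, bound violated (no such code; not MDS).

Singleton bound: d ≤ n − k + 1.
Here n = 18, k = 7, so n − k + 1 = 12.
Given d = 15, check d ≤ 12: NO.
Slack = (n − k + 1) − d = -3.
The slack is negative: d = 15 exceeds n − k + 1 = 12 by 3, so the Singleton bound is violated and no linear [18, 7, 15]_7 code can exist. In particular it is not MDS (MDS requires d = n − k + 1 exactly).
Description: the claimed parameters are [18, 7, 15]_7; such a code would be impossible (violates the Singleton bound).


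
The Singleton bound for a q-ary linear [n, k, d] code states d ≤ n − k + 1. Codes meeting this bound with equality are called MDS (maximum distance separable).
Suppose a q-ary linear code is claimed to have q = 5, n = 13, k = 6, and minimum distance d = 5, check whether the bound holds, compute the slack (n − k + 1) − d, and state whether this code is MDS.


Singleton RHS = n − k + 1 = 8, slack = 3, bound satisfied, not MDS.

Singleton bound: d ≤ n − k + 1.
Here n = 13, k = 6, so n − k + 1 = 8.
Given d = 5, check d ≤ 8: YES.
Slack = (n − k + 1) − d = 3.
The code is NOT MDS (slack = 3 > 0).
Description: the claimed parameters are [13, 6, 5]_5; such a code would be non-MDS.


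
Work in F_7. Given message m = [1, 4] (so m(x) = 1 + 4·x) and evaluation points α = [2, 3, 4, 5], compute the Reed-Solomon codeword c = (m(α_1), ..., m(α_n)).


c = [2, 6, 3, 0]

Message polynomial: m(x) = 1 + 4·x (mod 7).
For each evaluation point α_i, compute m(α_i) mod 7:
  α_1 = 2: Horner steps 4 → 2, so m(2) = 2.
  α_2 = 3: Horner steps 4 → 6, so m(3) = 6.
  α_3 = 4: Horner steps 4 → 3, so m(4) = 3.
  α_4 = 5: Horner steps 4 → 0, so m(5) = 0.
Codeword c = [2, 6, 3, 0] ∈ F_7^4.


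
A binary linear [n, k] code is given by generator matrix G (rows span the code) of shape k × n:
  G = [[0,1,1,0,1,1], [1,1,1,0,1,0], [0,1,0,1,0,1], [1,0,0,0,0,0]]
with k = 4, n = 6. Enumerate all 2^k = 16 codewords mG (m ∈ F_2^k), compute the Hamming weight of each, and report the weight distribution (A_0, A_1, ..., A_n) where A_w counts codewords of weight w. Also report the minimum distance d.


Weight distribution: A_0 = 1, A_1 = 2, A_2 = 2, A_3 = 4, A_4 = 5, A_5 = 2. Minimum distance d = 1.

Enumerate all 2^4 = 16 messages m ∈ F_2^4.
For each, compute codeword c = mG in F_2^6, then tally its weight.
  m = 0000 → c = 000000, weight = 0.
  m = 1000 → c = 011011, weight = 4.
  m = 0100 → c = 111010, weight = 4.
  m = 1100 → c = 100001, weight = 2.
  m = 0010 → c = 010101, weight = 3.
  m = 1010 → c = 001110, weight = 3.
  m = 0110 → c = 101111, weight = 5.
  m = 1110 → c = 110100, weight = 3.
  m = 0001 → c = 100000, weight = 1.
  m = 1001 → c = 111011, weight = 5.
  m = 0101 → c = 011010, weight = 3.
  m = 1101 → c = 000001, weight = 1.
  m = 0011 → c = 110101, weight = 4.
  m = 1011 → c = 101110, weight = 4.
  m = 0111 → c = 001111, weight = 4.
  m = 1111 → c = 010100, weight = 2.
Tally weights:
  weight 0: 1 codewords.
  weight 1: 2 codewords.
  weight 2: 2 codewords.
  weight 3: 4 codewords.
  weight 4: 5 codewords.
  weight 5: 2 codewords.
Minimum distance d = smallest w > 0 with A_w > 0 = 1.
Sanity: Σ A_w = 16 = 2^4 = 16 ✓.


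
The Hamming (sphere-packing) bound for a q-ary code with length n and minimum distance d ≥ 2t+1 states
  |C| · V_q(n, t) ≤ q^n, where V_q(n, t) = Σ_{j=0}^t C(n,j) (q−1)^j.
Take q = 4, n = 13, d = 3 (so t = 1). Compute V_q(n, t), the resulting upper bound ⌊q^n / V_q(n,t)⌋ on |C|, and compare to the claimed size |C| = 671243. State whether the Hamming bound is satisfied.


V_q(n, t) = 40, q^n = 67108864, Hamming bound = 1677721, |C| = 671243 ≤ bound (satisfied).

Step 1: Compute V_q(n, t) = Σ_{j=0}^1 C(n, j) (q−1)^j.
  j = 0: C(13,0)·(3)^0 = 1·1 = 1.
  j = 1: C(13,1)·(3)^1 = 13·3 = 39.
  V_q(n, t) = 1 + 39 = 40.
Step 2: q^n = 4^13 = 67108864.
Step 3: Hamming bound ⌊q^n / V_q(n,t)⌋ = ⌊67108864/40⌋ = 1677721.
Step 4: Compare |C| = 671243 to 1677721: satisfied.
The claimed |C| lies below the Hamming bound.
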